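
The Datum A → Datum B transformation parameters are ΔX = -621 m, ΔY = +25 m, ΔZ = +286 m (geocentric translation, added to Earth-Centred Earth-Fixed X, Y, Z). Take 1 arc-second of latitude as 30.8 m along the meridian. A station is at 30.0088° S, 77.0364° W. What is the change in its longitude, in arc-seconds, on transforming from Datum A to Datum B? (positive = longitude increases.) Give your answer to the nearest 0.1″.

sin φ = -0.500133, cos φ = 0.865949, sin λ = -0.974513, cos λ = 0.224332.
East component: ΔE = −sin λ·ΔX + cos λ·ΔY = −(-0.974513)(-621) + (0.224332)(25) = -599.56 m.
1° of latitude spans 3600 × 30.80 = 110880 m; at latitude φ, 1° of longitude spans that × cos φ = 96016.4 m, so Δλ = -599.56 / 96016.4 × 3600 = -22.480″.

Δλ = -22.5″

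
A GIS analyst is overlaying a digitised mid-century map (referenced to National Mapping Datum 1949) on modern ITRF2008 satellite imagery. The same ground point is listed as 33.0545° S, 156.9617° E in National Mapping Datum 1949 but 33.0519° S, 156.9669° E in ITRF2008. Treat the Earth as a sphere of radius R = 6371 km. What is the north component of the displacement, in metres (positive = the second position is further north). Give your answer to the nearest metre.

Δφ = -33.0519° − -33.0545° = +0.0026°; Δλ = 156.9669° − 156.9617° = +0.0052°.
1° along a meridian = πR/180 = 111195 m.
ΔN = Δφ × 111195 = 289.1 m; ΔE = Δλ × 111195 × cos(-33.0545°) = +0.0052 × 111195 × 0.838152 = 484.6 m.

ΔN = 289 m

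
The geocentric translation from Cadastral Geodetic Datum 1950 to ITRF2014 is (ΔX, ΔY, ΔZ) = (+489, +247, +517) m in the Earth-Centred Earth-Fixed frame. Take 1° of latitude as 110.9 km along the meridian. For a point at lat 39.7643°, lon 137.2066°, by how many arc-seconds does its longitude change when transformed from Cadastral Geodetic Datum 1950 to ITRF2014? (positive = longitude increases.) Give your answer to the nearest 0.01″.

Δλ = -21.68″

sin φ = 0.639631, cos φ = 0.768682, sin λ = 0.679357, cos λ = -0.733808.
East component: ΔE = −sin λ·ΔX + cos λ·ΔY = −(0.679357)(489) + (-0.733808)(247) = -513.46 m.
1° of latitude spans 110900 m; at latitude φ, 1° of longitude spans that × cos φ = 85246.9 m, so Δλ = -513.46 / 85246.9 × 3600 = -21.683″.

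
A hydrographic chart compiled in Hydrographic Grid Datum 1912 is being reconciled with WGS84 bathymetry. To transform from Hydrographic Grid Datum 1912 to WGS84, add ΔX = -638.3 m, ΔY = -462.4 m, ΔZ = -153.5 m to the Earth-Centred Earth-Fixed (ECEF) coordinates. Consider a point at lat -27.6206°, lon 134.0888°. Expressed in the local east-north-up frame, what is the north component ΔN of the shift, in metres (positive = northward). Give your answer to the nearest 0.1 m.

The local north axis is (−sin φ cos λ, −sin φ sin λ, cos φ), giving ΔN = 205.897 − 153.978 − 136.007 = -84.09 m.

ΔN = -84.1 m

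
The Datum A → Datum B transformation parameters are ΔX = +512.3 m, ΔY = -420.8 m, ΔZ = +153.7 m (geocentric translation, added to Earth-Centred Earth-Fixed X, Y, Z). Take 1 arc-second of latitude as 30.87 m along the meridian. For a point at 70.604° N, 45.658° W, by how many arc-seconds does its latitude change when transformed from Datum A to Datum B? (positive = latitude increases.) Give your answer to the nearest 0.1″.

Δφ = -18.5″

sin φ = 0.943246, cos φ = 0.332095, sin λ = -0.715181, cos λ = 0.698940.
North component: ΔN = −sin φ cos λ·ΔX − sin φ sin λ·ΔY + cos φ·ΔZ = −(0.943246)(0.698940)(512.3) − (0.943246)(-0.715181)(-420.8) + (0.332095)(153.7) = -570.57 m.
1° of latitude spans 3600 × 30.87 = 111132 m, so Δφ = -570.57 / 111132 × 3600 = -18.483″.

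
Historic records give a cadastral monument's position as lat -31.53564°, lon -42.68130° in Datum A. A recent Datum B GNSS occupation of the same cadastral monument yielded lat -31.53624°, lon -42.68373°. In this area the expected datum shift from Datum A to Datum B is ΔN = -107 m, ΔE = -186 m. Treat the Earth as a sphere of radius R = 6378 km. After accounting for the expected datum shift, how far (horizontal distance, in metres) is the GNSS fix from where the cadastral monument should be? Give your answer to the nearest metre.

Observed coordinate differences: Δφ = -0.00060°, Δλ = -0.00243°.
Converting to metres (1° lat = 111317 m, cos φ = 0.852315): observed ΔN = -66.8 m, observed ΔE = -230.6 m.
Subtracting the expected shift leaves a residual of -66.8 − (-107) = 40.2 m north and -230.6 − (-186) = -44.6 m east.
Residual distance = √(40.2² + (-44.6)²) = 60.0 m.

60 m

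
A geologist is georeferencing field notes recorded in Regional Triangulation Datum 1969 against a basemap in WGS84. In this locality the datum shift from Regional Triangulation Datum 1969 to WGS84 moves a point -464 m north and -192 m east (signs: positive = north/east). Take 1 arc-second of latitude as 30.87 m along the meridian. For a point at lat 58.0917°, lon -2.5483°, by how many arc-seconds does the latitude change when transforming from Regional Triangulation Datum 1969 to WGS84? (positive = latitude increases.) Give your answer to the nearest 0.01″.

Δφ = -15.03″

1″ of latitude = 30.87 m, so Δφ = -464.0 / 30.87 = -15.031″.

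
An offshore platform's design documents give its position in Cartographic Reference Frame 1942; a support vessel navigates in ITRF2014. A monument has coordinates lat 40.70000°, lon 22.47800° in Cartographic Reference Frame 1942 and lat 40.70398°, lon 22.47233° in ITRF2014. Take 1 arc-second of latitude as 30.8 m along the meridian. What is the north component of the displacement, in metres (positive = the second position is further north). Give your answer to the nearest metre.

ΔN = 441 m

Δφ = 40.70398° − 40.70000° = +0.00398°; Δλ = 22.47233° − 22.47800° = -0.00567°.
1° of latitude = 3600 × 30.80 = 110880 m.
ΔN = Δφ × 110880 = 441.3 m; ΔE = Δλ × 110880 × cos(40.70000°) = -0.00567 × 110880 × 0.758134 = -476.6 m.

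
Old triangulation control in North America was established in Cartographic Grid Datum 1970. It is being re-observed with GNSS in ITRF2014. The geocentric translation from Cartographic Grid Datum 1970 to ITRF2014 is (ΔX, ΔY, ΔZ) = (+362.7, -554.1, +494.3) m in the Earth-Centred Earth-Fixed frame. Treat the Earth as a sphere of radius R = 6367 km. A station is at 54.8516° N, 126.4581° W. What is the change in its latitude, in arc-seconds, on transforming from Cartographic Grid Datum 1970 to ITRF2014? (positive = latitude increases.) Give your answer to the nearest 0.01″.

Δφ = 3.12″

sin φ = 0.817664, cos φ = 0.575696, sin λ = -0.804292, cos λ = -0.594235.
North component: ΔN = −sin φ cos λ·ΔX − sin φ sin λ·ΔY + cos φ·ΔZ = −(0.817664)(-0.594235)(362.7) − (0.817664)(-0.804292)(-554.1) + (0.575696)(494.3) = 96.40 m.
1° of latitude spans πR/180 = 111125 m, so Δφ = 96.40 / 111125 × 3600 = 3.123″.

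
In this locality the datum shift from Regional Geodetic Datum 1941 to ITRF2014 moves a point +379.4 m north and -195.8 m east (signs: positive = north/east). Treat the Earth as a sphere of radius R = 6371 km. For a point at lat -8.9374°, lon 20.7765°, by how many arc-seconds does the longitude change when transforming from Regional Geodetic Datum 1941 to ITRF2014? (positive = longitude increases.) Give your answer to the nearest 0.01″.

Δλ = -6.42″

At latitude -8.9374°, cos φ = 0.987859.
One radian of longitude at latitude φ spans R cos φ, so Δλ = ΔE / (R cos φ) = -195.8 / (6371000 × 0.987859) = -3.1111e-05 rad = -6.417″.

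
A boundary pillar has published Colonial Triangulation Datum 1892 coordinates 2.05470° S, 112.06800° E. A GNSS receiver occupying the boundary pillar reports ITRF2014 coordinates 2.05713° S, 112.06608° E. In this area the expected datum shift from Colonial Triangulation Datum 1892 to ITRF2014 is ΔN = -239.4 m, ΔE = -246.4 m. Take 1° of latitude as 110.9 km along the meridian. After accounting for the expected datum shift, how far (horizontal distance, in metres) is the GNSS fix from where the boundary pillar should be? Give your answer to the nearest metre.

Observed coordinate differences: Δφ = -0.00243°, Δλ = -0.00192°.
Converting to metres (1° lat = 110900 m, cos φ = 0.999357): observed ΔN = -269.5 m, observed ΔE = -212.8 m.
Subtracting the expected shift leaves a residual of -269.5 − (-239.4) = -30.1 m north and -212.8 − (-246.4) = 33.6 m east.
Residual distance = √((-30.1)² + 33.6²) = 45.1 m.

45 m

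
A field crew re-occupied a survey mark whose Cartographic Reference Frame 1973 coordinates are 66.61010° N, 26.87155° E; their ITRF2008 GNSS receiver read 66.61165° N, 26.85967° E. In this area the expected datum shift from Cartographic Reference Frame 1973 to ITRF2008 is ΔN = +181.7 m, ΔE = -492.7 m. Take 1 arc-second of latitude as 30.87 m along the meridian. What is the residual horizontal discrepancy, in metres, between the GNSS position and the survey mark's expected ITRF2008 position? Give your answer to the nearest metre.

33 m

Observed coordinate differences: Δφ = +0.00155°, Δλ = -0.01188°.
Converting to metres (1° lat = 111132 m, cos φ = 0.396986): observed ΔN = 172.3 m, observed ΔE = -524.1 m.
Subtracting the expected shift leaves a residual of 172.3 − (181.7) = -9.4 m north and -524.1 − (-492.7) = -31.4 m east.
Residual distance = √((-9.4)² + (-31.4)²) = 32.8 m.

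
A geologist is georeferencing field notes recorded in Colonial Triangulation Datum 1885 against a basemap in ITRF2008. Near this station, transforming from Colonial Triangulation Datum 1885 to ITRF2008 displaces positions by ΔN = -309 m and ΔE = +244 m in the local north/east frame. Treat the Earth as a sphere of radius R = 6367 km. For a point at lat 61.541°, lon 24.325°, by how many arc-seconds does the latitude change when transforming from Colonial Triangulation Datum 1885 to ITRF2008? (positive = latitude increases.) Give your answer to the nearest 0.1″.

Δφ = -10.0″

On a sphere of radius R, 1 rad of latitude = R, so Δφ = ΔN / R = -309.0 / 6367000 = -4.8531e-05 rad = -10.010″.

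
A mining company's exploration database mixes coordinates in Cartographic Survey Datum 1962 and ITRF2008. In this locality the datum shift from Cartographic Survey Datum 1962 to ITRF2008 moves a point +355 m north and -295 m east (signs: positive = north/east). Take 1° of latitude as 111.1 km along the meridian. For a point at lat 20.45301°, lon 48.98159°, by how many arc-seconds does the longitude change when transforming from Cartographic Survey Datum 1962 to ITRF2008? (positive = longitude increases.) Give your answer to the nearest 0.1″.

Δλ = -10.2″

At latitude 20.45301°, cos φ = 0.936959.
1° of longitude at this latitude = 111.1 × cos φ = 104.10 km, so Δλ = -295.0 / 104096.2 = -0.0028339° = -10.202″.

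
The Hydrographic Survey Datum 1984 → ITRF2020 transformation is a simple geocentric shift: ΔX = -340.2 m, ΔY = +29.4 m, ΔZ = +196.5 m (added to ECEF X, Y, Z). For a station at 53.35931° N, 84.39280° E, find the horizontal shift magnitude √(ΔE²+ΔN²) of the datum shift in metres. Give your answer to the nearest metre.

The local east axis at (φ, λ) is (−sin λ, cos λ, 0), so ΔE = −sin(84.39280°)·(-340.2) + cos(84.39280°)·29.4 = 341.44 m.
The local north axis is (−sin φ cos λ, −sin φ sin λ, cos φ), giving ΔN = 26.672 − 23.478 + 117.270 = 120.46 m.
Horizontal magnitude = √(ΔE² + ΔN²) = √(341.44² + 120.46²) = 362.07 m.

362 m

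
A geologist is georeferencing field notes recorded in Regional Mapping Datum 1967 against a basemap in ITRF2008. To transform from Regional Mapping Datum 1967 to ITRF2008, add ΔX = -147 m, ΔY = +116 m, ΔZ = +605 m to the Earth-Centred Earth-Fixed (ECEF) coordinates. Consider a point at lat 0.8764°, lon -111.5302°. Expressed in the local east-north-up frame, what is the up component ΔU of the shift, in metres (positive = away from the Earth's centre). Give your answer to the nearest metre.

The local up (radial) axis is (cos φ cos λ, cos φ sin λ, sin φ), giving ΔU = 53.941 − 107.893 + 9.254 = -44.70 m.

ΔU = -45 m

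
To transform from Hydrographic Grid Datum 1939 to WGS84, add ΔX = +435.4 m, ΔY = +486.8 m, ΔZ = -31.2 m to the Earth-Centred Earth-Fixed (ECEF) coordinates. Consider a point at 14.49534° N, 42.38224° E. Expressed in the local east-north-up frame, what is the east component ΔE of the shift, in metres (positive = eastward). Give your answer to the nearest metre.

The local east axis at (φ, λ) is (−sin λ, cos λ, 0), so ΔE = −sin(42.38224°)·435.4 + cos(42.38224°)·486.8 = 66.09 m.

ΔE = 66 m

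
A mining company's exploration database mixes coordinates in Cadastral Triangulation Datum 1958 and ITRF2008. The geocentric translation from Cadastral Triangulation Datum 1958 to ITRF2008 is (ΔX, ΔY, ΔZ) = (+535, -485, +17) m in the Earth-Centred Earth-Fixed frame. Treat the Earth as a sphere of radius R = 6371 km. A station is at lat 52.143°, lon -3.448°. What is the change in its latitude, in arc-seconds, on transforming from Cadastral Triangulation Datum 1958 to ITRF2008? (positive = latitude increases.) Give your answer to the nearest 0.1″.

Δφ = -14.1″

sin φ = 0.789545, cos φ = 0.613693, sin λ = -0.060143, cos λ = 0.998190.
North component: ΔN = −sin φ cos λ·ΔX − sin φ sin λ·ΔY + cos φ·ΔZ = −(0.789545)(0.998190)(535) − (0.789545)(-0.060143)(-485) + (0.613693)(17) = -434.24 m.
1° of latitude spans πR/180 = 111195 m, so Δφ = -434.24 / 111195 × 3600 = -14.059″.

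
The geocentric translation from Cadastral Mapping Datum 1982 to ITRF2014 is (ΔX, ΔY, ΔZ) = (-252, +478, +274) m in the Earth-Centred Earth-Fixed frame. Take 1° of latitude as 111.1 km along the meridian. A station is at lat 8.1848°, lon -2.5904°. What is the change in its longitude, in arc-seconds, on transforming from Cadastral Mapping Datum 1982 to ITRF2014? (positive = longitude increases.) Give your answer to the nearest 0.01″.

Δλ = 15.26″

sin φ = 0.142366, cos φ = 0.989814, sin λ = -0.045196, cos λ = 0.998978.
East component: ΔE = −sin λ·ΔX + cos λ·ΔY = −(-0.045196)(-252) + (0.998978)(478) = 466.12 m.
1° of latitude spans 111100 m; at latitude φ, 1° of longitude spans that × cos φ = 109968.3 m, so Δλ = 466.12 / 109968.3 × 3600 = 15.259″.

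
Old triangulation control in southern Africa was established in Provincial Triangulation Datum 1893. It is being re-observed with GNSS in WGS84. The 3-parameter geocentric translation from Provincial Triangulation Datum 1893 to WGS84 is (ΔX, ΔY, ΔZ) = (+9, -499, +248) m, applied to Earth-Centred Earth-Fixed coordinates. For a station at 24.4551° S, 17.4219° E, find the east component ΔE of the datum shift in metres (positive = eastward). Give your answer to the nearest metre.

The local east axis at (φ, λ) is (−sin λ, cos λ, 0), so ΔE = −sin(17.4219°)·9 + cos(17.4219°)·(-499) = -478.80 m.

ΔE = -479 m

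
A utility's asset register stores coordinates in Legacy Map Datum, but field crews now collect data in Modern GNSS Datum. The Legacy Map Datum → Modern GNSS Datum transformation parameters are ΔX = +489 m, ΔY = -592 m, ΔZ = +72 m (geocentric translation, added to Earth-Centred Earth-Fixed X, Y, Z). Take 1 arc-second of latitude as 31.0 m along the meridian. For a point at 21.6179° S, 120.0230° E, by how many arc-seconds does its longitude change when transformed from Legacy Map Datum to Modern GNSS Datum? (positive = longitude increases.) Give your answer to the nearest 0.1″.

Δλ = -4.4″

sin φ = -0.368415, cos φ = 0.929661, sin λ = 0.865825, cos λ = -0.500348.
East component: ΔE = −sin λ·ΔX + cos λ·ΔY = −(0.865825)(489) + (-0.500348)(-592) = -127.18 m.
1° of latitude spans 3600 × 31.00 = 111600 m; at latitude φ, 1° of longitude spans that × cos φ = 103750.2 m, so Δλ = -127.18 / 103750.2 × 3600 = -4.413″.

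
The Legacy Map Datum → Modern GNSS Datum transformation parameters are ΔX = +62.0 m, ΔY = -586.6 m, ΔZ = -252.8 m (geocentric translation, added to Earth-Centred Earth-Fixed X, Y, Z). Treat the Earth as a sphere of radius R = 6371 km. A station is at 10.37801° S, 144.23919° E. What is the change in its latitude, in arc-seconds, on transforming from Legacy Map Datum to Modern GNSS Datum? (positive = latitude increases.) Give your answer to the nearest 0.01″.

sin φ = -0.180142, cos φ = 0.983641, sin λ = 0.584403, cos λ = -0.811464.
North component: ΔN = −sin φ cos λ·ΔX − sin φ sin λ·ΔY + cos φ·ΔZ = −(-0.180142)(-0.811464)(62.0) − (-0.180142)(0.584403)(-586.6) + (0.983641)(-252.8) = -319.48 m.
1° of latitude spans πR/180 = 111195 m, so Δφ = -319.48 / 111195 × 3600 = -10.343″.

Δφ = -10.34″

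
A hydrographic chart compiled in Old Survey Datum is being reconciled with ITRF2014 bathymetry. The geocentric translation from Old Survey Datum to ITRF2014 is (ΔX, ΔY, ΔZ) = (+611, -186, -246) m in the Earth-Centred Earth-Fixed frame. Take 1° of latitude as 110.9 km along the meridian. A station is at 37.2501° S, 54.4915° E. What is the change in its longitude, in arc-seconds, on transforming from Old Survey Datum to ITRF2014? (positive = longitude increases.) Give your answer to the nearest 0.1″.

sin φ = -0.605295, cos φ = 0.796001, sin λ = 0.814029, cos λ = 0.580824.
East component: ΔE = −sin λ·ΔX + cos λ·ΔY = −(0.814029)(611) + (0.580824)(-186) = -605.41 m.
1° of latitude spans 110900 m; at latitude φ, 1° of longitude spans that × cos φ = 88276.5 m, so Δλ = -605.41 / 88276.5 × 3600 = -24.689″.

Δλ = -24.7″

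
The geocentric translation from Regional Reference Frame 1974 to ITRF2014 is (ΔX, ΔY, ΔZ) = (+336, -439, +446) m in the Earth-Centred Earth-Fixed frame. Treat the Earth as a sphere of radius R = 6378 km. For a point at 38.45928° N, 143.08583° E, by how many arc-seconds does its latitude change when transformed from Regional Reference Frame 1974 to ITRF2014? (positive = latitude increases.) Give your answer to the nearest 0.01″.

Δφ = 22.00″

sin φ = 0.621958, cos φ = 0.783050, sin λ = 0.600618, cos λ = -0.799536.
North component: ΔN = −sin φ cos λ·ΔX − sin φ sin λ·ΔY + cos φ·ΔZ = −(0.621958)(-0.799536)(336) − (0.621958)(0.600618)(-439) + (0.783050)(446) = 680.32 m.
1° of latitude spans πR/180 = 111317 m, so Δφ = 680.32 / 111317 × 3600 = 22.002″.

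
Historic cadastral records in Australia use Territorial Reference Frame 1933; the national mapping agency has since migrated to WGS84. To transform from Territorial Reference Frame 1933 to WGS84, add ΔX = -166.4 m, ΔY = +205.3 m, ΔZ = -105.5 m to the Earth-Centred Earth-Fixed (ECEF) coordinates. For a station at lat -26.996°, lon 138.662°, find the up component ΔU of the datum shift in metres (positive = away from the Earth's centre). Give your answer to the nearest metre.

At φ = -26.996°, λ = 138.662°: sin φ = -0.453928, cos φ = 0.891038, sin λ = 0.660500, cos λ = -0.750826.
ΔU = cos φ cos λ·ΔX + cos φ sin λ·ΔY + sin φ·ΔZ = (0.891038)(-0.750826)(-166.4) + (0.891038)(0.660500)(205.3) + (-0.453928)(-105.5) = 280.04 m.

ΔU = 280 m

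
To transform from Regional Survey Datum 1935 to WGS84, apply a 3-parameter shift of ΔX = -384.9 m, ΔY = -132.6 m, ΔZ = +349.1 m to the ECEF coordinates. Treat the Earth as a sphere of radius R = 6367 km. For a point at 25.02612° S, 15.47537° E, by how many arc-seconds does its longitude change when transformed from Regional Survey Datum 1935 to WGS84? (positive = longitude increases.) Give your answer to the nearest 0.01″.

Δλ = -0.90″

sin φ = -0.423031, cos φ = 0.906115, sin λ = 0.266824, cos λ = 0.963745.
East component: ΔE = −sin λ·ΔX + cos λ·ΔY = −(0.266824)(-384.9) + (0.963745)(-132.6) = -25.09 m.
1° of latitude spans πR/180 = 111125 m; at latitude φ, 1° of longitude spans that × cos φ = 100692.1 m, so Δλ = -25.09 / 100692.1 × 3600 = -0.897″.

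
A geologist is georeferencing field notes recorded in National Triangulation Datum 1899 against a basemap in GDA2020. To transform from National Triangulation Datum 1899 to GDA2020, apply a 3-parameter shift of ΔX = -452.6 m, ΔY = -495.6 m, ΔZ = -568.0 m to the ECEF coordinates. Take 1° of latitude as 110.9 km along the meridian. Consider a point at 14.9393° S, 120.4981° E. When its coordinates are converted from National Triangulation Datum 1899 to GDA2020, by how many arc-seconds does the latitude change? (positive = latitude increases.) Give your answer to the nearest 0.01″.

sin φ = -0.257796, cos φ = 0.966199, sin λ = 0.861646, cos λ = -0.507510.
North component: ΔN = −sin φ cos λ·ΔX − sin φ sin λ·ΔY + cos φ·ΔZ = −(-0.257796)(-0.507510)(-452.6) − (-0.257796)(0.861646)(-495.6) + (0.966199)(-568.0) = -599.67 m.
1° of latitude spans 110900 m, so Δφ = -599.67 / 110900 × 3600 = -19.466″.

Δφ = -19.47″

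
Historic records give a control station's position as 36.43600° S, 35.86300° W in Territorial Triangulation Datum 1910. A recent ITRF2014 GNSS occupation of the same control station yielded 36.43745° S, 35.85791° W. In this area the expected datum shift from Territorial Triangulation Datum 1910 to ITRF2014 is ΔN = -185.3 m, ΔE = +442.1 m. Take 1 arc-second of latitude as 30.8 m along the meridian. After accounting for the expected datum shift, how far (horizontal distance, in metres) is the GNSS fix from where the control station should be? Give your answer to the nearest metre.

27 m

Observed coordinate differences: Δφ = -0.00145°, Δλ = +0.00509°.
Converting to metres (1° lat = 110880 m, cos φ = 0.804521): observed ΔN = -160.8 m, observed ΔE = 454.1 m.
Subtracting the expected shift leaves a residual of -160.8 − (-185.3) = 24.5 m north and 454.1 − (442.1) = 12.0 m east.
Residual distance = √(24.5² + 12.0²) = 27.3 m.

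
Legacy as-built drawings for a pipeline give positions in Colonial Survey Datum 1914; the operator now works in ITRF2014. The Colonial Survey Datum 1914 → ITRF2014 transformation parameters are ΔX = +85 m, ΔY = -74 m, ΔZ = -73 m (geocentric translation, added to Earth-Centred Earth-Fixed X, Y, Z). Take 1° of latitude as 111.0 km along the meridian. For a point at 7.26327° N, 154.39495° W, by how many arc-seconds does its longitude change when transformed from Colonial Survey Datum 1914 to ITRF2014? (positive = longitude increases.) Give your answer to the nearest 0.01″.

sin φ = 0.126429, cos φ = 0.991976, sin λ = -0.432165, cos λ = -0.901794.
East component: ΔE = −sin λ·ΔX + cos λ·ΔY = −(-0.432165)(85) + (-0.901794)(-74) = 103.47 m.
1° of latitude spans 111000 m; at latitude φ, 1° of longitude spans that × cos φ = 110109.3 m, so Δλ = 103.47 / 110109.3 × 3600 = 3.383″.

Δλ = 3.38″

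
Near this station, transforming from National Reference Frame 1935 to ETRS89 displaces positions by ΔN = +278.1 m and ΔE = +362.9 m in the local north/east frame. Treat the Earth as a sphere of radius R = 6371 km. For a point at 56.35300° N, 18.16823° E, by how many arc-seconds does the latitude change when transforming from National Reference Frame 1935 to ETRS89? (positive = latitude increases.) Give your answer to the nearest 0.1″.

On a sphere of radius R, 1 rad of latitude = R, so Δφ = ΔN / R = 278.1 / 6371000 = 4.3651e-05 rad = 9.004″.

Δφ = 9.0″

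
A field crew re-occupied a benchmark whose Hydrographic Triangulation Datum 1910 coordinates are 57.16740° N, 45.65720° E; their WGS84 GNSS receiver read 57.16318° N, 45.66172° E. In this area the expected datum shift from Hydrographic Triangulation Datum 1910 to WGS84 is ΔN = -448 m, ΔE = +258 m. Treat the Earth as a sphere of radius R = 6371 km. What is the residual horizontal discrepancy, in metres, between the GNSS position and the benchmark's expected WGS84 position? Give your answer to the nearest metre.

Observed coordinate differences: Δφ = -0.00422°, Δλ = +0.00452°.
Converting to metres (1° lat = 111195 m, cos φ = 0.542186): observed ΔN = -469.2 m, observed ΔE = 272.5 m.
Subtracting the expected shift leaves a residual of -469.2 − (-448) = -21.2 m north and 272.5 − (258) = 14.5 m east.
Residual distance = √((-21.2)² + 14.5²) = 25.7 m.

26 m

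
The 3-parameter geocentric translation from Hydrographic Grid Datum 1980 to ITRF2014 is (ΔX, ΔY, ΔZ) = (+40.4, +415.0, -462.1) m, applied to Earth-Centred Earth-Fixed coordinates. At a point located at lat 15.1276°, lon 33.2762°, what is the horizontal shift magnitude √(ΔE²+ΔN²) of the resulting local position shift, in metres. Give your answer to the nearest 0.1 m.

608.3 m

At φ = 15.1276°, λ = 33.2762°: sin φ = 0.260970, cos φ = 0.965347, sin λ = 0.548676, cos λ = 0.836035.
ΔE = −sin λ·ΔX + cos λ·ΔY = −(0.548676)·(40.4) + (0.836035)·(415.0) = 324.79 m.
ΔN = −sin φ cos λ·ΔX − sin φ sin λ·ΔY + cos φ·ΔZ = −(0.260970)(0.836035)(40.4) − (0.260970)(0.548676)(415.0) + (0.965347)(-462.1) = -514.32 m.
Horizontal magnitude = √(ΔE² + ΔN²) = √(324.79² + (-514.32)²) = 608.29 m.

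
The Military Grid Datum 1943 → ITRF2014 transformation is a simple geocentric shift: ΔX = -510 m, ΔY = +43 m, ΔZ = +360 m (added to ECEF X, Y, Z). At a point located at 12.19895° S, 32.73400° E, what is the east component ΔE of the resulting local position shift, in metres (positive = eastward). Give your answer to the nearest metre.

The local east axis at (φ, λ) is (−sin λ, cos λ, 0), so ΔE = −sin(32.73400°)·(-510) + cos(32.73400°)·43 = 311.95 m.

ΔE = 312 m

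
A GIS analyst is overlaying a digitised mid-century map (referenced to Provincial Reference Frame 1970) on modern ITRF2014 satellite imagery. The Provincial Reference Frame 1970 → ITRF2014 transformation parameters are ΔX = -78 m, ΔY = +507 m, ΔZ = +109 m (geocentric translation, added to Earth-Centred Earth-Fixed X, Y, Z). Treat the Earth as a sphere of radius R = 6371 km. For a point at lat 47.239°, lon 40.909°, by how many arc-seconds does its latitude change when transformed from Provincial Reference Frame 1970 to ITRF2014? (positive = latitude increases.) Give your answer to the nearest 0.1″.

Δφ = -4.1″

sin φ = 0.734192, cos φ = 0.678942, sin λ = 0.654860, cos λ = 0.755751.
North component: ΔN = −sin φ cos λ·ΔX − sin φ sin λ·ΔY + cos φ·ΔZ = −(0.734192)(0.755751)(-78) − (0.734192)(0.654860)(507) + (0.678942)(109) = -126.48 m.
1° of latitude spans πR/180 = 111195 m, so Δφ = -126.48 / 111195 × 3600 = -4.095″.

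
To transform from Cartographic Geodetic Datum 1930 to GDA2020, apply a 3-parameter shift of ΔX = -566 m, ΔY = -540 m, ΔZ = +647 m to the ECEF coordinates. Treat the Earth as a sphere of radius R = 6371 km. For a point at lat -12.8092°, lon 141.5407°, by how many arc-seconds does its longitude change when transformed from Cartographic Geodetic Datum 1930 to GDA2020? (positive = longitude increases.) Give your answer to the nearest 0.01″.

Δλ = 25.73″

sin φ = -0.221705, cos φ = 0.975114, sin λ = 0.621959, cos λ = -0.783050.
East component: ΔE = −sin λ·ΔX + cos λ·ΔY = −(0.621959)(-566) + (-0.783050)(-540) = 774.88 m.
1° of latitude spans πR/180 = 111195 m; at latitude φ, 1° of longitude spans that × cos φ = 108427.7 m, so Δλ = 774.88 / 108427.7 × 3600 = 25.727″.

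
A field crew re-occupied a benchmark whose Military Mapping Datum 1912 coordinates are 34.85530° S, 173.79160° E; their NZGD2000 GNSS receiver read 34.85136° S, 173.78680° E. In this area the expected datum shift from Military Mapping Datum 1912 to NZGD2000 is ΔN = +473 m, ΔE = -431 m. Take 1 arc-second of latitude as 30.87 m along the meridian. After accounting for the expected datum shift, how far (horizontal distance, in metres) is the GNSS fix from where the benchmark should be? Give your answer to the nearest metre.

36 m

Observed coordinate differences: Δφ = +0.00394°, Δλ = -0.00480°.
Converting to metres (1° lat = 111132 m, cos φ = 0.820598): observed ΔN = 437.9 m, observed ΔE = -437.7 m.
Subtracting the expected shift leaves a residual of 437.9 − (473) = -35.1 m north and -437.7 − (-431) = -6.7 m east.
Residual distance = √((-35.1)² + (-6.7)²) = 35.8 m.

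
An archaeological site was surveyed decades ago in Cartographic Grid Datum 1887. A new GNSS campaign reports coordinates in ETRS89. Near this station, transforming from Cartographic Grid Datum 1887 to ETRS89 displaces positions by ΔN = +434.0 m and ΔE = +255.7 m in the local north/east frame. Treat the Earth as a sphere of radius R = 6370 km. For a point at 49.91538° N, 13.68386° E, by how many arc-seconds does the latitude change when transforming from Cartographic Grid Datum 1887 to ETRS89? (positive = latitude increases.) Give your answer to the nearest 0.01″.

Δφ = 14.05″

On a sphere of radius R, 1 rad of latitude = R, so Δφ = ΔN / R = 434.0 / 6370000 = 6.8132e-05 rad = 14.053″.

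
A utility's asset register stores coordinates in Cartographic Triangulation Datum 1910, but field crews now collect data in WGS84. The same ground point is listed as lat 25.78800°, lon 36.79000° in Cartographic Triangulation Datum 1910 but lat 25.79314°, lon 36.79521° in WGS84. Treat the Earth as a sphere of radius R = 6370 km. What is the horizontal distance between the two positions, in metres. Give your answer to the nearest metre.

Δφ = 25.79314° − 25.78800° = +0.00514°; Δλ = 36.79521° − 36.79000° = +0.00521°.
1° along a meridian = πR/180 = 111177 m.
ΔN = Δφ × 111177 = 571.5 m; ΔE = Δλ × 111177 × cos(25.78800°) = +0.00521 × 111177 × 0.900410 = 521.5 m.
Distance = √(ΔE² + ΔN²) = √(521.5² + 571.5²) = 773.7 m.

774 m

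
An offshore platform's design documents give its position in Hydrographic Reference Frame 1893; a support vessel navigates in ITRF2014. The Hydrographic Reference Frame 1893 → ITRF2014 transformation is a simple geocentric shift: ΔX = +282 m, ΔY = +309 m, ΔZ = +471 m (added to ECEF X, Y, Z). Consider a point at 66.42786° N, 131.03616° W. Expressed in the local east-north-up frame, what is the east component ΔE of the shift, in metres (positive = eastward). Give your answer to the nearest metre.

ΔE = 10 m

The local east axis at (φ, λ) is (−sin λ, cos λ, 0), so ΔE = −sin(-131.03616°)·282 + cos(-131.03616°)·309 = 9.84 m.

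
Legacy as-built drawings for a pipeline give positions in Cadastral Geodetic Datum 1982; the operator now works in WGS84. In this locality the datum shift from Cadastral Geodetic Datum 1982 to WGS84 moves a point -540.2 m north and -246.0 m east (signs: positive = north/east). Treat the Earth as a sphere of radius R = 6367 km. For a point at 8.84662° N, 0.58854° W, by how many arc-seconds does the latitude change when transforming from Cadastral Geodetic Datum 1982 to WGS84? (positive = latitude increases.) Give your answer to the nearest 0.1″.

On a sphere of radius R, 1 rad of latitude = R, so Δφ = ΔN / R = -540.2 / 6367000 = -8.4844e-05 rad = -17.500″.

Δφ = -17.5″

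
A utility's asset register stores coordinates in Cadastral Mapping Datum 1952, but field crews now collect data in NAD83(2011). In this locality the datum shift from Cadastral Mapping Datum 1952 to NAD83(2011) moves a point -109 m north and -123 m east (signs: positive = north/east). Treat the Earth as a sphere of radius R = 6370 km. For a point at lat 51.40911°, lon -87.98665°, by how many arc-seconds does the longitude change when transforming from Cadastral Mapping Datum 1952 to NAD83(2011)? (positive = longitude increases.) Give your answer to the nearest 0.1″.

Δλ = -6.4″

At latitude 51.40911°, cos φ = 0.623755.
One radian of longitude at latitude φ spans R cos φ, so Δλ = ΔE / (R cos φ) = -123.0 / (6370000 × 0.623755) = -3.0956e-05 rad = -6.385″.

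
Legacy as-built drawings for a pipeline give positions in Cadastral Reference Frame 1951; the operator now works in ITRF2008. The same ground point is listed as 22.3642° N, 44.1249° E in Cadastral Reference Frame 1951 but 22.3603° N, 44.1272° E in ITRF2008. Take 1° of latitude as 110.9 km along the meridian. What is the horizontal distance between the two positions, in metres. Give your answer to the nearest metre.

Δφ = 22.3603° − 22.3642° = -0.0039°; Δλ = 44.1272° − 44.1249° = +0.0023°.
ΔN = Δφ × 110900 = -432.5 m; ΔE = Δλ × 110900 × cos(22.3642°) = +0.0023 × 110900 × 0.924784 = 235.9 m.
Distance = √(ΔE² + ΔN²) = √(235.9² + (-432.5)²) = 492.7 m.

493 m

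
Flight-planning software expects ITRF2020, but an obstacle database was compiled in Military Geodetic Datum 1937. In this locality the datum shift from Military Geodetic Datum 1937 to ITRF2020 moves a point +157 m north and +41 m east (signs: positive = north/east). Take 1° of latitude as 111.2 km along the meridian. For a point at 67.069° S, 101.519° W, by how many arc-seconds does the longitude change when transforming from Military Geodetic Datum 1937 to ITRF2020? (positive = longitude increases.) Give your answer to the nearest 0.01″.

At latitude -67.069°, cos φ = 0.389622.
1° of longitude at this latitude = 111.2 × cos φ = 43.33 km, so Δλ = 41.0 / 43326.0 = 0.0009463° = 3.407″.

Δλ = 3.41″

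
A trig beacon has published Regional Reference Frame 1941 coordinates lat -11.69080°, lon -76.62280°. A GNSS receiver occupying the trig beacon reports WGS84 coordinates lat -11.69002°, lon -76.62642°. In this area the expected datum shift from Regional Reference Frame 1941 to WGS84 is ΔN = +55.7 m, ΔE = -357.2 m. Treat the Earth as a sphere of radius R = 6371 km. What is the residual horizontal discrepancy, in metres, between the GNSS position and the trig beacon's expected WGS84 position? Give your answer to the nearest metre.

48 m

Observed coordinate differences: Δφ = +0.00078°, Δλ = -0.00362°.
Converting to metres (1° lat = 111195 m, cos φ = 0.979255): observed ΔN = 86.7 m, observed ΔE = -394.2 m.
Subtracting the expected shift leaves a residual of 86.7 − (55.7) = 31.0 m north and -394.2 − (-357.2) = -37.0 m east.
Residual distance = √(31.0² + (-37.0)²) = 48.3 m.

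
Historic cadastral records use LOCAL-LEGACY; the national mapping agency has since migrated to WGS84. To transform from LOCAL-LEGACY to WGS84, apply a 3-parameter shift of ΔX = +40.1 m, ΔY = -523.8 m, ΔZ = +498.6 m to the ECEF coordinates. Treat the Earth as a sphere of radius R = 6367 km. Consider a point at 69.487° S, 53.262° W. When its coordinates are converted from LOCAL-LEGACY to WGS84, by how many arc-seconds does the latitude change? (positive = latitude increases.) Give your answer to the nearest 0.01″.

Δφ = 19.12″

sin φ = -0.936593, cos φ = 0.350420, sin λ = -0.801379, cos λ = 0.598157.
North component: ΔN = −sin φ cos λ·ΔX − sin φ sin λ·ΔY + cos φ·ΔZ = −(-0.936593)(0.598157)(40.1) − (-0.936593)(-0.801379)(-523.8) + (0.350420)(498.6) = 590.33 m.
1° of latitude spans πR/180 = 111125 m, so Δφ = 590.33 / 111125 × 3600 = 19.124″.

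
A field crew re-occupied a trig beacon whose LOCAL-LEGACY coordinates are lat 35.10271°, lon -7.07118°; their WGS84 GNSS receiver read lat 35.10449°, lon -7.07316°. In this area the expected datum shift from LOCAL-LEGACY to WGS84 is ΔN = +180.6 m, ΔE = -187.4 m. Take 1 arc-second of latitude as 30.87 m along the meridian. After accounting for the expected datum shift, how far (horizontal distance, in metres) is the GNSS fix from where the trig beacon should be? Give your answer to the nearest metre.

Observed coordinate differences: Δφ = +0.00178°, Δλ = -0.00198°.
Converting to metres (1° lat = 111132 m, cos φ = 0.818123): observed ΔN = 197.8 m, observed ΔE = -180.0 m.
Subtracting the expected shift leaves a residual of 197.8 − (180.6) = 17.2 m north and -180.0 − (-187.4) = 7.4 m east.
Residual distance = √(17.2² + 7.4²) = 18.7 m.

19 m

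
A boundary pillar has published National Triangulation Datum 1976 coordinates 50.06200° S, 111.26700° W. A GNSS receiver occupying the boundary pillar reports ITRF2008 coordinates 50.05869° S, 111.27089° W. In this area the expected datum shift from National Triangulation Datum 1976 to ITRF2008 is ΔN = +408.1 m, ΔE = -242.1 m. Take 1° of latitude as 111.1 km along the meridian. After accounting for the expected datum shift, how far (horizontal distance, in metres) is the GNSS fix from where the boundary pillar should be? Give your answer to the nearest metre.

Observed coordinate differences: Δφ = +0.00331°, Δλ = -0.00389°.
Converting to metres (1° lat = 111100 m, cos φ = 0.641958): observed ΔN = 367.7 m, observed ΔE = -277.4 m.
Subtracting the expected shift leaves a residual of 367.7 − (408.1) = -40.4 m north and -277.4 − (-242.1) = -35.3 m east.
Residual distance = √((-40.4)² + (-35.3)²) = 53.6 m.

54 m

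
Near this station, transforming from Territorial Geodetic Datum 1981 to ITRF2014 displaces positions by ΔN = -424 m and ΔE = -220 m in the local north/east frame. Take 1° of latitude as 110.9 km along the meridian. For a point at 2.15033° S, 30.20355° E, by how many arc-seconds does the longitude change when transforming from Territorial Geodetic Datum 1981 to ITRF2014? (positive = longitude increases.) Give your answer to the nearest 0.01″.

At latitude -2.15033°, cos φ = 0.999296.
1° of longitude at this latitude = 110.9 × cos φ = 110.82 km, so Δλ = -220.0 / 110821.9 = -0.0019852° = -7.147″.

Δλ = -7.15″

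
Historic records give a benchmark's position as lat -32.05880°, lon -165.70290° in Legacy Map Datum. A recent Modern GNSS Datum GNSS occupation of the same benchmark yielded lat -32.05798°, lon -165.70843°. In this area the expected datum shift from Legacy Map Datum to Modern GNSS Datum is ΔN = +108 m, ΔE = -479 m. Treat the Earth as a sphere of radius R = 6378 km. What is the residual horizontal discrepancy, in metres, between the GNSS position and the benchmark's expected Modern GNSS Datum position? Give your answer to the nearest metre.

Observed coordinate differences: Δφ = +0.00082°, Δλ = -0.00553°.
Converting to metres (1° lat = 111317 m, cos φ = 0.847504): observed ΔN = 91.3 m, observed ΔE = -521.7 m.
Subtracting the expected shift leaves a residual of 91.3 − (108) = -16.7 m north and -521.7 − (-479) = -42.7 m east.
Residual distance = √((-16.7)² + (-42.7)²) = 45.9 m.

46 m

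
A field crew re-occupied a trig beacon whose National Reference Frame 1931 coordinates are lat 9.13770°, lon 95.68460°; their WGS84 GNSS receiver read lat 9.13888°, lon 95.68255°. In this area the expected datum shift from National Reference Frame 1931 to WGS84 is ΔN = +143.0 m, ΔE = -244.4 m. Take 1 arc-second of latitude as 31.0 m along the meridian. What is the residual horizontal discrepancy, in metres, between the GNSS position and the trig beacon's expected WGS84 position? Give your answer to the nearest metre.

Observed coordinate differences: Δφ = +0.00118°, Δλ = -0.00205°.
Converting to metres (1° lat = 111600 m, cos φ = 0.987310): observed ΔN = 131.7 m, observed ΔE = -225.9 m.
Subtracting the expected shift leaves a residual of 131.7 − (143.0) = -11.3 m north and -225.9 − (-244.4) = 18.5 m east.
Residual distance = √((-11.3)² + 18.5²) = 21.7 m.

22 m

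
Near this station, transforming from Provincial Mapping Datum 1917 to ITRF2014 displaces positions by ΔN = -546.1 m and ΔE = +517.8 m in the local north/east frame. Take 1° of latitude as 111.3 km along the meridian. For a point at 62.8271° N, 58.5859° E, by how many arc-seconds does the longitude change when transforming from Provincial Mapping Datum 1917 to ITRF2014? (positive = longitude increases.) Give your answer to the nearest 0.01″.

At latitude 62.8271°, cos φ = 0.456677.
1° of longitude at this latitude = 111.3 × cos φ = 50.83 km, so Δλ = 517.8 / 50828.2 = 0.0101873° = 36.674″.

Δλ = 36.67″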